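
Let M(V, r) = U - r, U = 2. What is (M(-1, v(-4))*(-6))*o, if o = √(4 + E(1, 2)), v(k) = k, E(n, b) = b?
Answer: -36*√6 ≈ -88.182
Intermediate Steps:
M(V, r) = 2 - r
o = √6 (o = √(4 + 2) = √6 ≈ 2.4495)
(M(-1, v(-4))*(-6))*o = ((2 - 1*(-4))*(-6))*√6 = ((2 + 4)*(-6))*√6 = (6*(-6))*√6 = -36*√6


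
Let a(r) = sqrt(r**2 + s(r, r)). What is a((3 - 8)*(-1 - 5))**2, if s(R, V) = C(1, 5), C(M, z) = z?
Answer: 905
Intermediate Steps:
s(R, V) = 5
a(r) = sqrt(5 + r**2) (a(r) = sqrt(r**2 + 5) = sqrt(5 + r**2))
a((3 - 8)*(-1 - 5))**2 = (sqrt(5 + ((3 - 8)*(-1 - 5))**2))**2 = (sqrt(5 + (-5*(-6))**2))**2 = (sqrt(5 + 30**2))**2 = (sqrt(5 + 900))**2 = (sqrt(905))**2 = 905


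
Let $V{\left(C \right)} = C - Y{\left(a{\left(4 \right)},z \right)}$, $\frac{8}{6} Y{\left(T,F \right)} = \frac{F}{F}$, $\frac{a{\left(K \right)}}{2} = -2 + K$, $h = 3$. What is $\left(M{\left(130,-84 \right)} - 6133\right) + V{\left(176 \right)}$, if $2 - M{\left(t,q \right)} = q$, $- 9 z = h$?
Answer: $- \frac{23487}{4} \approx -5871.8$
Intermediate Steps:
$z = - \frac{1}{3}$ ($z = \left(- \frac{1}{9}\right) 3 = - \frac{1}{3} \approx -0.33333$)
$a{\left(K \right)} = -4 + 2 K$ ($a{\left(K \right)} = 2 \left(-2 + K\right) = -4 + 2 K$)
$M{\left(t,q \right)} = 2 - q$
$Y{\left(T,F \right)} = \frac{3}{4}$ ($Y{\left(T,F \right)} = \frac{3 \frac{F}{F}}{4} = \frac{3}{4} \cdot 1 = \frac{3}{4}$)
$V{\left(C \right)} = - \frac{3}{4} + C$ ($V{\left(C \right)} = C - \frac{3}{4} = - \frac{3}{4} + C$)
$\left(M{\left(130,-84 \right)} - 6133\right) + V{\left(176 \right)} = \left(\left(2 - -84\right) - 6133\right) + \left(- \frac{3}{4} + 176\right) = \left(\left(2 + 84\right) - 6133\right) + \frac{701}{4} = \left(86 - 6133\right) + \frac{701}{4} = -6047 + \frac{701}{4} = - \frac{23487}{4}$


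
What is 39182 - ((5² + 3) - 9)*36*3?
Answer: 37130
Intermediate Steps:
39182 - ((5² + 3) - 9)*36*3 = 39182 - ((25 + 3) - 9)*36*3 = 39182 - (28 - 9)*36*3 = 39182 - 19*36*3 = 39182 - 684*3 = 39182 - 1*2052 = 39182 - 2052 = 37130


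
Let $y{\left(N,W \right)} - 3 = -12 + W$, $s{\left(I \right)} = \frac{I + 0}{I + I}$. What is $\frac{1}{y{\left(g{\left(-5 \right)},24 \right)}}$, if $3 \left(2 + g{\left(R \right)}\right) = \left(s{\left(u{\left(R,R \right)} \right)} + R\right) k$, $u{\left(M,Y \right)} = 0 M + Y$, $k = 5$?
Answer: $\frac{1}{15} \approx 0.066667$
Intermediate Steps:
$u{\left(M,Y \right)} = Y$ ($u{\left(M,Y \right)} = 0 + Y = Y$)
$s{\left(I \right)} = \frac{1}{2}$ ($s{\left(I \right)} = \frac{I}{2 I} = I \frac{1}{2 I} = \frac{1}{2}$)
$g{\left(R \right)} = - \frac{7}{6} + \frac{5 R}{3}$ ($g{\left(R \right)} = -2 + \frac{\left(\frac{1}{2} + R\right) 5}{3} = -2 + \frac{\frac{5}{2} + 5 R}{3} = -2 + \left(\frac{5}{6} + \frac{5 R}{3}\right) = - \frac{7}{6} + \frac{5 R}{3}$)
$y{\left(N,W \right)} = -9 + W$ ($y{\left(N,W \right)} = 3 + \left(-12 + W\right) = -9 + W$)
$\frac{1}{y{\left(g{\left(-5 \right)},24 \right)}} = \frac{1}{-9 + 24} = \frac{1}{15}$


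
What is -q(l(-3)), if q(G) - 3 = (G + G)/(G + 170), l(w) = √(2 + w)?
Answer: -86705/28901 - 340*I/28901 ≈ -3.0001 - 0.011764*I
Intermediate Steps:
q(G) = 3 + 2*G/(170 + G) (q(G) = 3 + (G + G)/(G + 170) = 3 + (2*G)/(170 + G) = 3 + 2*G/(170 + G))
-q(l(-3)) = -5*(102 + √(2 - 3))/(170 + √(2 - 3)) = -5*(102 + √(-1))/(170 + √(-1)) = -5*(102 + I)/(170 + I) = -5*(170 - I)/28901*(102 + I) = -5*(102 + I)*(170 - I)/28901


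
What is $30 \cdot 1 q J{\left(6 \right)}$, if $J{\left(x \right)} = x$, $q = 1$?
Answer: $180$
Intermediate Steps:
$30 \cdot 1 q J{\left(6 \right)} = 30 \cdot 1 \cdot 1 \cdot 6 = 30 \cdot 1 \cdot 6 = 30 \cdot 6 = 180$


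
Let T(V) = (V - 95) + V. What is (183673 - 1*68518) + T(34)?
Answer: 115128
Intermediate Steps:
T(V) = -95 + 2*V (T(V) = (-95 + V) + V = -95 + 2*V)
(183673 - 1*68518) + T(34) = (183673 - 1*68518) + (-95 + 2*34) = (183673 - 68518) + (-95 + 68) = 115155 - 27 = 115128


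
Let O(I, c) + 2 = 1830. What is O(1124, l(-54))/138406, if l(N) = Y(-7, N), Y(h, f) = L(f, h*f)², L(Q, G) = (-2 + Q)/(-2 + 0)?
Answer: 914/69203 ≈ 0.013208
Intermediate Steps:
L(Q, G) = 1 - Q/2 (L(Q, G) = (-2 + Q)/(-2) = (-2 + Q)*(-½) = 1 - Q/2)
Y(h, f) = (1 - f/2)²
l(N) = (-2 + N)²/4
O(I, c) = 1828 (O(I, c) = -2 + 1830 = 1828)
O(1124, l(-54))/138406 = 1828/138406 = 1828*(1/138406) = 914/69203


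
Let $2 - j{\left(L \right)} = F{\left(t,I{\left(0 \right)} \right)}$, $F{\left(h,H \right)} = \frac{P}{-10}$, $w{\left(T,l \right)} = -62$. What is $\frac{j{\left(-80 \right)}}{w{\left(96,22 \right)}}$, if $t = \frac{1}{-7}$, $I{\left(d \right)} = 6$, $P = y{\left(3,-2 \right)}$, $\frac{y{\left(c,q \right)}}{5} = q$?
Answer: $- \frac{1}{62} \approx -0.016129$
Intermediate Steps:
$y{\left(c,q \right)} = 5 q$
$P = -10$ ($P = 5 \left(-2\right) = -10$)
$t = - \frac{1}{7} \approx -0.14286$
$F{\left(h,H \right)} = 1$ ($F{\left(h,H \right)} = - \frac{10}{-10} = \left(-10\right) \left(- \frac{1}{10}\right) = 1$)
$j{\left(L \right)} = 1$ ($j{\left(L \right)} = 2 - 1 = 1$)
$\frac{j{\left(-80 \right)}}{w{\left(96,22 \right)}} = 1 \frac{1}{-62} = 1 \left(- \frac{1}{62}\right) = - \frac{1}{62}$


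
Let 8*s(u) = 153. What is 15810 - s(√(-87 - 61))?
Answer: 126327/8 ≈ 15791.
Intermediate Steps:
s(u) = 153/8 (s(u) = (⅛)*153 = 153/8)
15810 - s(√(-87 - 61)) = 15810 - 1*153/8 = 15810 - 153/8 = 126327/8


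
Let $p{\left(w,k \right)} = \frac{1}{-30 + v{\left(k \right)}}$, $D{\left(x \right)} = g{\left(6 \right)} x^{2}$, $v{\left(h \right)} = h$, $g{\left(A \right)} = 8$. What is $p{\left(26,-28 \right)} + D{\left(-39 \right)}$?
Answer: $\frac{705743}{58} \approx 12168.0$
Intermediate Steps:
$D{\left(x \right)} = 8 x^{2}$
$p{\left(w,k \right)} = \frac{1}{-30 + k}$
$p{\left(26,-28 \right)} + D{\left(-39 \right)} = \frac{1}{-30 - 28} + 8 \left(-39\right)^{2} = \frac{1}{-58} + 8 \cdot 1521 = - \frac{1}{58} + 12168 = \frac{705743}{58}$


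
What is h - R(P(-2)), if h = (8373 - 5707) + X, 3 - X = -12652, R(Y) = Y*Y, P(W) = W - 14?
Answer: 15065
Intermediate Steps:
P(W) = -14 + W
R(Y) = Y²
X = 12655 (X = 3 - 1*(-12652) = 3 + 12652 = 12655)
h = 15321 (h = (8373 - 5707) + 12655 = 2666 + 12655 = 15321)
h - R(P(-2)) = 15321 - (-14 - 2)² = 15321 - 1*(-16)² = 15321 - 1*256 = 15321 - 256 = 15065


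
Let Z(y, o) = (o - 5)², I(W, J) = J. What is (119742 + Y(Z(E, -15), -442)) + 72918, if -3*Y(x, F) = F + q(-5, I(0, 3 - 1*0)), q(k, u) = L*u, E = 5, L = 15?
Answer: 578377/3 ≈ 1.9279e+5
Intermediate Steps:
q(k, u) = 15*u
Z(y, o) = (-5 + o)²
Y(x, F) = -15 - F/3 (Y(x, F) = -(F + 15*(3 - 1*0))/3 = -(F + 15*(3 + 0))/3 = -(F + 15*3)/3 = -(F + 45)/3 = -(45 + F)/3 = -15 - F/3)
(119742 + Y(Z(E, -15), -442)) + 72918 = (119742 + (-15 - ⅓*(-442))) + 72918 = (119742 + (-15 + 442/3)) + 72918 = (119742 + 397/3) + 72918 = 359623/3 + 72918 = 578377/3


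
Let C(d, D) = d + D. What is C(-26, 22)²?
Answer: 16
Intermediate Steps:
C(d, D) = D + d
C(-26, 22)² = (22 - 26)² = (-4)² = 16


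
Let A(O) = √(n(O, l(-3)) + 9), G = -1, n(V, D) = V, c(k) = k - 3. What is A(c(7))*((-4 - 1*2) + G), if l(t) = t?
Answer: -7*√13 ≈ -25.239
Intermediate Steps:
c(k) = -3 + k
A(O) = √(9 + O) (A(O) = √(O + 9) = √(9 + O))
A(c(7))*((-4 - 1*2) + G) = √(9 + (-3 + 7))*((-4 - 1*2) - 1) = √(9 + 4)*((-4 - 2) - 1) = √13*(-6 - 1) = √13*(-7) = -7*√13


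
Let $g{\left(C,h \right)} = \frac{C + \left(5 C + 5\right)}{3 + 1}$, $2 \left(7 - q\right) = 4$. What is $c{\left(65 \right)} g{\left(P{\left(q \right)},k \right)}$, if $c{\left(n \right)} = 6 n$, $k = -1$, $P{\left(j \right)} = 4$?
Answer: $\frac{5655}{2} \approx 2827.5$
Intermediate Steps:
$q = 5$ ($q = 7 - 2 = 5$)
$g{\left(C,h \right)} = \frac{5}{4} + \frac{3 C}{2}$ ($g{\left(C,h \right)} = \frac{C + \left(5 + 5 C\right)}{4} = \left(5 + 6 C\right) \frac{1}{4} = \frac{5}{4} + \frac{3 C}{2}$)
$c{\left(65 \right)} g{\left(P{\left(q \right)},k \right)} = 6 \cdot 65 \left(\frac{5}{4} + \frac{3}{2} \cdot 4\right) = 390 \left(\frac{5}{4} + 6\right) = 390 \cdot \frac{29}{4} = \frac{5655}{2}$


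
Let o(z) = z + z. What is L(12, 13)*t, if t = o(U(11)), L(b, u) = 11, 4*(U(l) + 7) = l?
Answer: -187/2 ≈ -93.500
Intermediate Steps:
U(l) = -7 + l/4
o(z) = 2*z
t = -17/2 (t = 2*(-7 + (¼)*11) = 2*(-7 + 11/4) = 2*(-17/4) = -17/2 ≈ -8.5000)
L(12, 13)*t = 11*(-17/2) = -187/2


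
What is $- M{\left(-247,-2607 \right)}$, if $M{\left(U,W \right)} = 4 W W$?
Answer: $-27185796$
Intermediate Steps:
$M{\left(U,W \right)} = 4 W^{2}$
$- M{\left(-247,-2607 \right)} = - 4 \left(-2607\right)^{2} = - 4 \cdot 6796449 = \left(-1\right) 27185796 = -27185796$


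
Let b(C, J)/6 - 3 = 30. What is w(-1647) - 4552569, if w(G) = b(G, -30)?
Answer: -4552371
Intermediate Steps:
b(C, J) = 198 (b(C, J) = 18 + 6*30 = 18 + 180 = 198)
w(G) = 198
w(-1647) - 4552569 = 198 - 4552569 = -4552371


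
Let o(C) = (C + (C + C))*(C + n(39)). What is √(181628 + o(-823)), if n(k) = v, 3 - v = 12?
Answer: 2*√558959 ≈ 1495.3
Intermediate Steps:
v = -9 (v = 3 - 1*12 = 3 - 12 = -9)
n(k) = -9
o(C) = 3*C*(-9 + C) (o(C) = (C + (C + C))*(C - 9) = (C + 2*C)*(-9 + C) = (3*C)*(-9 + C) = 3*C*(-9 + C))
√(181628 + o(-823)) = √(181628 + 3*(-823)*(-9 - 823)) = √(181628 + 3*(-823)*(-832)) = √(181628 + 2054208) = √2235836 = 2*√558959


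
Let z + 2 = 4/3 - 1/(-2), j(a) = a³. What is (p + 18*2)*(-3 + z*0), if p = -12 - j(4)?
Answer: 120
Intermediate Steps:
z = -⅙ (z = -2 + (4/3 - 1/(-2)) = -2 + (4*(⅓) - 1*(-½)) = -2 + (4/3 + ½) = -2 + 11/6 = -⅙ ≈ -0.16667)
p = -76 (p = -12 - 1*4³ = -12 - 1*64 = -12 - 64 = -76)
(p + 18*2)*(-3 + z*0) = (-76 + 18*2)*(-3 - ⅙*0) = (-76 + 36)*(-3 + 0) = -40*(-3) = 120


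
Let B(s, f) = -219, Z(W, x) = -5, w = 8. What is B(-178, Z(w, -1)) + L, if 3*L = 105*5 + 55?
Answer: -77/3 ≈ -25.667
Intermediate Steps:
L = 580/3 (L = (105*5 + 55)/3 = (525 + 55)/3 = (⅓)*580 = 580/3 ≈ 193.33)
B(-178, Z(w, -1)) + L = -219 + 580/3 = -77/3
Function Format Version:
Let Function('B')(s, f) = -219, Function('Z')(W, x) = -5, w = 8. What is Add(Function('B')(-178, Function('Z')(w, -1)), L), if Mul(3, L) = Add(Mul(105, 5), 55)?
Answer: Rational(-77, 3) ≈ -25.667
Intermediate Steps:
L = Rational(580, 3) (L = Mul(Rational(1, 3), Add(Mul(105, 5), 55)) = Mul(Rational(1, 3), Add(525, 55)) = Mul(Rational(1, 3), 580) = Rational(580, 3) ≈ 193.33)
Add(Function('B')(-178, Function('Z')(w, -1)), L) = Add(-219, Rational(580, 3)) = Rational(-77, 3)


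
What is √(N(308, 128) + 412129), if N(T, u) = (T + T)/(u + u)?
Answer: √26376410/8 ≈ 641.97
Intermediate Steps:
N(T, u) = T/u (N(T, u) = (2*T)/((2*u)) = (2*T)*(1/(2*u)) = T/u)
√(N(308, 128) + 412129) = √(308/128 + 412129) = √(308*(1/128) + 412129) = √(77/32 + 412129) = √(13188205/32) = √26376410/8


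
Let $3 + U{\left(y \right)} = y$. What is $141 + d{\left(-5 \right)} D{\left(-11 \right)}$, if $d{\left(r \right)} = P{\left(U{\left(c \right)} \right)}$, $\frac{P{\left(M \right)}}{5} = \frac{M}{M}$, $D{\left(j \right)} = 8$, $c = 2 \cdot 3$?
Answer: $181$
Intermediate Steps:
$c = 6$
$U{\left(y \right)} = -3 + y$
$P{\left(M \right)} = 5$ ($P{\left(M \right)} = 5 \frac{M}{M} = 5 \cdot 1 = 5$)
$d{\left(r \right)} = 5$
$141 + d{\left(-5 \right)} D{\left(-11 \right)} = 141 + 5 \cdot 8 = 141 + 40 = 181$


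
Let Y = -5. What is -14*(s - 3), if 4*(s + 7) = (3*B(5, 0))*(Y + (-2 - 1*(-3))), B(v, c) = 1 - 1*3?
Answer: 56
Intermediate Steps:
B(v, c) = -2 (B(v, c) = 1 - 3 = -2)
s = -1 (s = -7 + ((3*(-2))*(-5 + (-2 - 1*(-3))))/4 = -7 + (-6*(-5 + (-2 + 3)))/4 = -7 + (-6*(-5 + 1))/4 = -7 + (-6*(-4))/4 = -7 + (1/4)*24 = -7 + 6 = -1)
-14*(s - 3) = -14*(-1 - 3) = -14*(-4) = 56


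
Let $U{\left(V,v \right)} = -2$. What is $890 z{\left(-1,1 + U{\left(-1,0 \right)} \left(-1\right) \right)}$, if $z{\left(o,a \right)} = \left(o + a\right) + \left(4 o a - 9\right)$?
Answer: $-16910$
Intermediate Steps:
$z{\left(o,a \right)} = -9 + a + o + 4 a o$ ($z{\left(o,a \right)} = \left(a + o\right) + \left(4 a o - 9\right) = \left(a + o\right) + \left(-9 + 4 a o\right) = -9 + a + o + 4 a o$)
$890 z{\left(-1,1 + U{\left(-1,0 \right)} \left(-1\right) \right)} = 890 \left(-9 + \left(1 - -2\right) - 1 + 4 \left(1 - -2\right) \left(-1\right)\right) = 890 \left(-9 + \left(1 + 2\right) - 1 + 4 \left(1 + 2\right) \left(-1\right)\right) = 890 \left(-9 + 3 - 1 + 4 \cdot 3 \left(-1\right)\right) = 890 \left(-9 + 3 - 1 - 12\right) = 890 \left(-19\right) = -16910$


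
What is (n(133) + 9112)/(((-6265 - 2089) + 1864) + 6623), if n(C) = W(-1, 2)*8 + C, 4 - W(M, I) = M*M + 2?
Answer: 487/7 ≈ 69.571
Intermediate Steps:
W(M, I) = 2 - M² (W(M, I) = 4 - (M*M + 2) = 4 - (M² + 2) = 4 - (2 + M²) = 4 + (-2 - M²) = 2 - M²)
n(C) = 8 + C (n(C) = (2 - 1*(-1)²)*8 + C = (2 - 1*1)*8 + C = (2 - 1)*8 + C = 1*8 + C = 8 + C)
(n(133) + 9112)/(((-6265 - 2089) + 1864) + 6623) = ((8 + 133) + 9112)/(((-6265 - 2089) + 1864) + 6623) = (141 + 9112)/((-8354 + 1864) + 6623) = 9253/(-6490 + 6623) = 9253/133 = 9253*(1/133) = 487/7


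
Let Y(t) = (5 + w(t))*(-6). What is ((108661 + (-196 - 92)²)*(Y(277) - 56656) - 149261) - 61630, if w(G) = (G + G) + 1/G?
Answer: -3185065412287/277 ≈ -1.1498e+10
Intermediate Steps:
w(G) = 1/G + 2*G (w(G) = 2*G + 1/G = 1/G + 2*G)
Y(t) = -30 - 12*t - 6/t (Y(t) = (5 + (1/t + 2*t))*(-6) = (5 + 1/t + 2*t)*(-6) = -30 - 12*t - 6/t)
((108661 + (-196 - 92)²)*(Y(277) - 56656) - 149261) - 61630 = ((108661 + (-196 - 92)²)*((-30 - 12*277 - 6/277) - 56656) - 149261) - 61630 = ((108661 + (-288)²)*((-30 - 3324 - 6*1/277) - 56656) - 149261) - 61630 = ((108661 + 82944)*((-30 - 3324 - 6/277) - 56656) - 149261) - 61630 = (191605*(-929064/277 - 56656) - 149261) - 61630 = (191605*(-16622776/277) - 149261) - 61630 = (-3185006995480/277 - 149261) - 61630 = -3185048340777/277 - 61630 = -3185065412287/277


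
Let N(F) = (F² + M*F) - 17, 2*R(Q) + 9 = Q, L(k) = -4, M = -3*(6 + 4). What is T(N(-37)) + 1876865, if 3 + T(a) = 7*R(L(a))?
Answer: 3753633/2 ≈ 1.8768e+6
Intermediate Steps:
M = -30 (M = -3*10 = -30)
R(Q) = -9/2 + Q/2
N(F) = -17 + F² - 30*F (N(F) = (F² - 30*F) - 17 = -17 + F² - 30*F)
T(a) = -97/2 (T(a) = -3 + 7*(-9/2 + (½)*(-4)) = -3 + 7*(-9/2 - 2) = -3 + 7*(-13/2) = -3 - 91/2 = -97/2)
T(N(-37)) + 1876865 = -97/2 + 1876865 = 3753633/2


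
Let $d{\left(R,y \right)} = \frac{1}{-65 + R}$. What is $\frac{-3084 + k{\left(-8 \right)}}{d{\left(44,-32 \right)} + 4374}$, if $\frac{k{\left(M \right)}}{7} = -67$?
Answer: $- \frac{74613}{91853} \approx -0.81231$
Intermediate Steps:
$k{\left(M \right)} = -469$ ($k{\left(M \right)} = 7 \left(-67\right) = -469$)
$\frac{-3084 + k{\left(-8 \right)}}{d{\left(44,-32 \right)} + 4374} = \frac{-3084 - 469}{\frac{1}{-65 + 44} + 4374} = - \frac{3553}{\frac{1}{-21} + 4374} = - \frac{3553}{- \frac{1}{21} + 4374} = - \frac{3553}{\frac{91853}{21}} = \left(-3553\right) \frac{21}{91853} = - \frac{74613}{91853}$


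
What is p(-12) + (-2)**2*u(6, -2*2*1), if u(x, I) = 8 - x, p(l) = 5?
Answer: 13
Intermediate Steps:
p(-12) + (-2)**2*u(6, -2*2*1) = 5 + (-2)**2*(8 - 1*6) = 5 + 4*(8 - 6) = 5 + 4*2 = 5 + 8 = 13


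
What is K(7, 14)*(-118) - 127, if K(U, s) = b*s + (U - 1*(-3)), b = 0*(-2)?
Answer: -1307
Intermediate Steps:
b = 0
K(U, s) = 3 + U (K(U, s) = 0*s + (U - 1*(-3)) = 0 + (U + 3) = 0 + (3 + U) = 3 + U)
K(7, 14)*(-118) - 127 = (3 + 7)*(-118) - 127 = 10*(-118) - 127 = -1180 - 127 = -1307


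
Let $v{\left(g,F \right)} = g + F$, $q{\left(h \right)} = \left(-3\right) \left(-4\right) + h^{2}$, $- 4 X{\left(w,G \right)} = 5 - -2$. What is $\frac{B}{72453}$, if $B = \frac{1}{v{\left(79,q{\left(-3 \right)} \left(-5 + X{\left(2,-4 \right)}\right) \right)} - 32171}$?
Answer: $- \frac{4}{9341727555} \approx -4.2819 \cdot 10^{-10}$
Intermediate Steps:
$X{\left(w,G \right)} = - \frac{7}{4}$ ($X{\left(w,G \right)} = - \frac{5 - -2}{4} = - \frac{5 + 2}{4} = \left(- \frac{1}{4}\right) 7 = - \frac{7}{4}$)
$q{\left(h \right)} = 12 + h^{2}$
$v{\left(g,F \right)} = F + g$
$B = - \frac{4}{128935}$ ($B = \frac{1}{\left(\left(12 + \left(-3\right)^{2}\right) \left(-5 - \frac{7}{4}\right) + 79\right) - 32171} = \frac{1}{\left(\left(12 + 9\right) \left(- \frac{27}{4}\right) + 79\right) - 32171} = \frac{1}{\left(21 \left(- \frac{27}{4}\right) + 79\right) - 32171} = \frac{1}{\left(- \frac{567}{4} + 79\right) - 32171} = \frac{1}{- \frac{251}{4} - 32171} = \frac{1}{- \frac{128935}{4}} = - \frac{4}{128935} \approx -3.1023 \cdot 10^{-5}$)
$\frac{B}{72453} = - \frac{4}{128935 \cdot 72453} = \left(- \frac{4}{128935}\right) \frac{1}{72453} = - \frac{4}{9341727555}$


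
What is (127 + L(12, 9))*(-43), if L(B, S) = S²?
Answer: -8944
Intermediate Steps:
(127 + L(12, 9))*(-43) = (127 + 9²)*(-43) = (127 + 81)*(-43) = 208*(-43) = -8944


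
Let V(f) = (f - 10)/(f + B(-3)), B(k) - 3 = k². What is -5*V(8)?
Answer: ½ ≈ 0.50000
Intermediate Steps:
B(k) = 3 + k²
V(f) = (-10 + f)/(12 + f) (V(f) = (f - 10)/(f + (3 + (-3)²)) = (-10 + f)/(f + (3 + 9)) = (-10 + f)/(f + 12) = (-10 + f)/(12 + f))
-5*V(8) = -5*(-10 + 8)/(12 + 8) = -5*(-2)/20 = -(-2)/4 = -5*(-⅒) = ½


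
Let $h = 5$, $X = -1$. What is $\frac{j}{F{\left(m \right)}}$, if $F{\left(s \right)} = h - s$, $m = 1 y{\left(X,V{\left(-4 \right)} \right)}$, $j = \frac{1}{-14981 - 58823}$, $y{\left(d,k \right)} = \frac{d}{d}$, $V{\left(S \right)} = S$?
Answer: $- \frac{1}{295216} \approx -3.3874 \cdot 10^{-6}$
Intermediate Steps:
$y{\left(d,k \right)} = 1$
$j = - \frac{1}{73804}$ ($j = \frac{1}{-73804} = - \frac{1}{73804} \approx -1.3549 \cdot 10^{-5}$)
$m = 1$ ($m = 1 \cdot 1 = 1$)
$F{\left(s \right)} = 5 - s$
$\frac{j}{F{\left(m \right)}} = - \frac{1}{73804 \left(5 - 1\right)} = - \frac{1}{73804 \cdot 4} = \left(- \frac{1}{73804}\right) \frac{1}{4} = - \frac{1}{295216}$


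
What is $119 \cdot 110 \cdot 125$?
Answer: $1636250$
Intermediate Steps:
$119 \cdot 110 \cdot 125 = 13090 \cdot 125 = 1636250$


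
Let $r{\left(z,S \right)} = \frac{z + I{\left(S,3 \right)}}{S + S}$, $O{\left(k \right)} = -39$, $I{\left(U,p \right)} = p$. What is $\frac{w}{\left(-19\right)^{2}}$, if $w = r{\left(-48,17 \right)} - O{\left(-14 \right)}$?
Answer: $\frac{1281}{12274} \approx 0.10437$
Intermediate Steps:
$r{\left(z,S \right)} = \frac{3 + z}{2 S}$ ($r{\left(z,S \right)} = \frac{z + 3}{S + S} = \frac{3 + z}{2 S}$)
$w = \frac{1281}{34}$ ($w = \frac{3 - 48}{2 \cdot 17} - -39 = \frac{1}{2} \cdot \frac{1}{17} \left(-45\right) + 39 = - \frac{45}{34} + 39 = \frac{1281}{34} \approx 37.676$)
$\frac{w}{\left(-19\right)^{2}} = \frac{1281}{34 \left(-19\right)^{2}} = \frac{1281}{34 \cdot 361} = \frac{1281}{34} \cdot \frac{1}{361} = \frac{1281}{12274}$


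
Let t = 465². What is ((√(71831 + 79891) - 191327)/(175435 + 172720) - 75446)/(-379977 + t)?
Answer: 8755697819/19003692520 - √16858/19003692520 ≈ 0.46074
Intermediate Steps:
t = 216225
((√(71831 + 79891) - 191327)/(175435 + 172720) - 75446)/(-379977 + t) = ((√(71831 + 79891) - 191327)/(175435 + 172720) - 75446)/(-379977 + 216225) = ((√151722 - 191327)/348155 - 75446)/(-163752) = ((3*√16858 - 191327)*(1/348155) - 75446)*(-1/163752) = ((-191327 + 3*√16858)*(1/348155) - 75446)*(-1/163752) = ((-191327/348155 + 3*√16858/348155) - 75446)*(-1/163752) = (-26267093457/348155 + 3*√16858/348155)*(-1/163752) = 8755697819/19003692520 - √16858/19003692520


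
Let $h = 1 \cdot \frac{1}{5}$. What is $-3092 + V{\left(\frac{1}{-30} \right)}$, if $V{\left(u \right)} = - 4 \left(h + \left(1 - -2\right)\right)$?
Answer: $- \frac{15524}{5} \approx -3104.8$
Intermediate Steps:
$h = \frac{1}{5}$ ($h = 1 \cdot \frac{1}{5} = \frac{1}{5} \approx 0.2$)
$V{\left(u \right)} = - \frac{64}{5}$ ($V{\left(u \right)} = - 4 \left(\frac{1}{5} + \left(1 - -2\right)\right) = - 4 \left(\frac{1}{5} + \left(1 + 2\right)\right) = - 4 \left(\frac{1}{5} + 3\right) = \left(-4\right) \frac{16}{5} = - \frac{64}{5}$)
$-3092 + V{\left(\frac{1}{-30} \right)} = -3092 - \frac{64}{5} = - \frac{15524}{5}$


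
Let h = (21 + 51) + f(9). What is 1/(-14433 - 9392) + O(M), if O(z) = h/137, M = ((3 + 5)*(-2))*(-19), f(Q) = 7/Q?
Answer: 15604142/29376225 ≈ 0.53118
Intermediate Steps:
h = 655/9 (h = (21 + 51) + 7/9 = 72 + 7*(1/9) = 72 + 7/9 = 655/9 ≈ 72.778)
M = 304 (M = (8*(-2))*(-19) = -16*(-19) = 304)
O(z) = 655/1233 (O(z) = (655/9)/137 = (655/9)*(1/137) = 655/1233)
1/(-14433 - 9392) + O(M) = 1/(-14433 - 9392) + 655/1233 = 1/(-23825) + 655/1233 = -1/23825 + 655/1233 = 15604142/29376225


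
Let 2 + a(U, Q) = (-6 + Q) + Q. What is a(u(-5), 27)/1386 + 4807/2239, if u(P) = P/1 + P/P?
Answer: 3382748/1551627 ≈ 2.1801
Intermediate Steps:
u(P) = 1 + P (u(P) = P*1 + 1 = P + 1 = 1 + P)
a(U, Q) = -8 + 2*Q (a(U, Q) = -2 + ((-6 + Q) + Q) = -2 + (-6 + 2*Q) = -8 + 2*Q)
a(u(-5), 27)/1386 + 4807/2239 = (-8 + 2*27)/1386 + 4807/2239 = (-8 + 54)*(1/1386) + 4807*(1/2239) = 46*(1/1386) + 4807/2239 = 23/693 + 4807/2239 = 3382748/1551627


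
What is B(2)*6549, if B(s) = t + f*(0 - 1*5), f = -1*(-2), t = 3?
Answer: -45843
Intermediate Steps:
f = 2
B(s) = -7 (B(s) = 3 + 2*(0 - 1*5) = 3 + 2*(0 - 5) = 3 + 2*(-5) = 3 - 10 = -7)
B(2)*6549 = -7*6549 = -45843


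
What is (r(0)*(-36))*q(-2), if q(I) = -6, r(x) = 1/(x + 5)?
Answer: 216/5 ≈ 43.200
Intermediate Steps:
r(x) = 1/(5 + x)
(r(0)*(-36))*q(-2) = (-36/(5 + 0))*(-6) = (-36/5)*(-6) = ((⅕)*(-36))*(-6) = -36/5*(-6) = 216/5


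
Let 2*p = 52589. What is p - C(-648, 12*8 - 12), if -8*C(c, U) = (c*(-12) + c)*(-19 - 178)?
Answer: -298465/2 ≈ -1.4923e+5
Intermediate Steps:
p = 52589/2 (p = (½)*52589 = 52589/2 ≈ 26295.)
C(c, U) = -2167*c/8 (C(c, U) = -(c*(-12) + c)*(-19 - 178)/8 = -(-12*c + c)*(-197)/8 = -(-11*c)*(-197)/8 = -2167*c/8)
p - C(-648, 12*8 - 12) = 52589/2 - (-2167)*(-648)/8 = 52589/2 - 1*175527 = 52589/2 - 175527 = -298465/2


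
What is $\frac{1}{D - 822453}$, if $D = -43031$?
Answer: $- \frac{1}{865484} \approx -1.1554 \cdot 10^{-6}$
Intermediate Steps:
$\frac{1}{D - 822453} = \frac{1}{-43031 - 822453} = \frac{1}{-865484} = - \frac{1}{865484}$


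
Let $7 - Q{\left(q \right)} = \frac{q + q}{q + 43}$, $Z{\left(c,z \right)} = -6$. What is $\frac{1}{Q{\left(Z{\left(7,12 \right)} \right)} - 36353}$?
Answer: $- \frac{37}{1344790} \approx -2.7514 \cdot 10^{-5}$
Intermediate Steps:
$Q{\left(q \right)} = 7 - \frac{2 q}{43 + q}$ ($Q{\left(q \right)} = 7 - \frac{q + q}{q + 43} = 7 - \frac{2 q}{43 + q}$)
$\frac{1}{Q{\left(Z{\left(7,12 \right)} \right)} - 36353} = \frac{1}{\frac{301 + 5 \left(-6\right)}{43 - 6} - 36353} = \frac{1}{\frac{301 - 30}{37} - 36353} = \frac{1}{\frac{1}{37} \cdot 271 - 36353} = \frac{1}{\frac{271}{37} - 36353} = \frac{1}{- \frac{1344790}{37}} = - \frac{37}{1344790}$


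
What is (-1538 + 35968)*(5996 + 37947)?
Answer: 1512957490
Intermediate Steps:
(-1538 + 35968)*(5996 + 37947) = 34430*43943 = 1512957490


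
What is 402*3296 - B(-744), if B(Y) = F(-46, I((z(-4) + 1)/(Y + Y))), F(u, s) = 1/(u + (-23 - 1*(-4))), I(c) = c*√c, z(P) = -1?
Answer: 86124481/65 ≈ 1.3250e+6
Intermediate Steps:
I(c) = c^(3/2)
F(u, s) = 1/(-19 + u) (F(u, s) = 1/(u + (-23 + 4)) = 1/(u - 19) = 1/(-19 + u))
B(Y) = -1/65 (B(Y) = 1/(-19 - 46) = 1/(-65) = -1/65)
402*3296 - B(-744) = 402*3296 - 1*(-1/65) = 1324992 + 1/65 = 86124481/65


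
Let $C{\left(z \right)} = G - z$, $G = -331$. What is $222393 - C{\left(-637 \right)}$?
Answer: $222087$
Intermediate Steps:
$C{\left(z \right)} = -331 - z$
$222393 - C{\left(-637 \right)} = 222393 - \left(-331 - -637\right) = 222393 - \left(-331 + 637\right) = 222393 - 306 = 222087$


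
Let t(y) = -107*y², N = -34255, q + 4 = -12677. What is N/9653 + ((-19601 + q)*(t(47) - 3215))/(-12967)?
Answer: -74657296366973/125170451 ≈ -5.9645e+5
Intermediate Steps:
q = -12681 (q = -4 - 12677 = -12681)
N/9653 + ((-19601 + q)*(t(47) - 3215))/(-12967) = -34255/9653 + ((-19601 - 12681)*(-107*47² - 3215))/(-12967) = -34255*1/9653 - 32282*(-107*2209 - 3215)*(-1/12967) = -34255/9653 - 32282*(-236363 - 3215)*(-1/12967) = -34255/9653 - 32282*(-239578)*(-1/12967) = -34255/9653 + 7734056996*(-1/12967) = -34255/9653 - 7734056996/12967 = -74657296366973/125170451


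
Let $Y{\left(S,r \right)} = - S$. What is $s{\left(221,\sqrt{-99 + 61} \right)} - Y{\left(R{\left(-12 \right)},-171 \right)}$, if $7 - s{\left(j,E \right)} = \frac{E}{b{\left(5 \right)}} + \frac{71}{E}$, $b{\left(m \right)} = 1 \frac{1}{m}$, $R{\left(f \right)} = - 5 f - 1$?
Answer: $66 - \frac{119 i \sqrt{38}}{38} \approx 66.0 - 19.304 i$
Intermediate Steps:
$R{\left(f \right)} = -1 - 5 f$
$b{\left(m \right)} = \frac{1}{m}$
$s{\left(j,E \right)} = 7 - \frac{71}{E} - 5 E$ ($s{\left(j,E \right)} = 7 - \left(\frac{E}{\frac{1}{5}} + \frac{71}{E}\right) = 7 - \left(E \frac{1}{\frac{1}{5}} + \frac{71}{E}\right) = 7 - \left(E 5 + \frac{71}{E}\right) = 7 - \left(5 E + \frac{71}{E}\right) = 7 - \frac{71}{E} - 5 E$)
$s{\left(221,\sqrt{-99 + 61} \right)} - Y{\left(R{\left(-12 \right)},-171 \right)} = \left(7 - \frac{71}{\sqrt{-99 + 61}} - 5 \sqrt{-99 + 61}\right) - - (-1 - -60) = \left(7 - \frac{71}{\sqrt{-38}} - 5 \sqrt{-38}\right) - - (-1 + 60) = \left(7 - \frac{71}{i \sqrt{38}} - 5 i \sqrt{38}\right) - \left(-1\right) 59 = \left(7 - 71 \left(- \frac{i \sqrt{38}}{38}\right) - 5 i \sqrt{38}\right) - -59 = \left(7 + \frac{71 i \sqrt{38}}{38} - 5 i \sqrt{38}\right) + 59 = \left(7 - \frac{119 i \sqrt{38}}{38}\right) + 59 = 66 - \frac{119 i \sqrt{38}}{38}$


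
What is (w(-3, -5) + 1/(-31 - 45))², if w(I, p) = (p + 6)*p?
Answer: 145161/5776 ≈ 25.132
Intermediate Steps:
w(I, p) = p*(6 + p) (w(I, p) = (6 + p)*p = p*(6 + p))
(w(-3, -5) + 1/(-31 - 45))² = (-5*(6 - 5) + 1/(-31 - 45))² = (-5*1 + 1/(-76))² = (-5 - 1/76)² = (-381/76)² = 145161/5776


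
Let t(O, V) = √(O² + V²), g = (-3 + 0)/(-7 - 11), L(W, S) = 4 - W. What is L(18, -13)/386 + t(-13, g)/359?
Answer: -7/193 + √6085/2154 ≈ -5.4755e-5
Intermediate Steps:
g = ⅙ (g = -3/(-18) = -3*(-1/18) = ⅙ ≈ 0.16667)
L(18, -13)/386 + t(-13, g)/359 = (4 - 1*18)/386 + √((-13)² + (⅙)²)/359 = (4 - 18)*(1/386) + √(169 + 1/36)*(1/359) = -14*1/386 + √(6085/36)*(1/359) = -7/193 + (√6085/6)*(1/359) = -7/193 + √6085/2154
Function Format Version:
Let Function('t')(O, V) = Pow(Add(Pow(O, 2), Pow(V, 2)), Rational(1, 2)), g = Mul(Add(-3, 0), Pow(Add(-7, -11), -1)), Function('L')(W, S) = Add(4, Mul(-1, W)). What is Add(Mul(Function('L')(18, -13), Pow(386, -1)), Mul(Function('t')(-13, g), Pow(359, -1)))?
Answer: Add(Rational(-7, 193), Mul(Rational(1, 2154), Pow(6085, Rational(1, 2)))) ≈ -5.4755e-5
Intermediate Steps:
g = Rational(1, 6) (g = Mul(-3, Pow(-18, -1)) = Mul(-3, Rational(-1, 18)) = Rational(1, 6) ≈ 0.16667)
Add(Mul(Function('L')(18, -13), Pow(386, -1)), Mul(Function('t')(-13, g), Pow(359, -1))) = Add(Mul(Add(4, Mul(-1, 18)), Pow(386, -1)), Mul(Pow(Add(Pow(-13, 2), Pow(Rational(1, 6), 2)), Rational(1, 2)), Pow(359, -1))) = Add(Mul(Add(4, -18), Rational(1, 386)), Mul(Pow(Add(169, Rational(1, 36)), Rational(1, 2)), Rational(1, 359))) = Add(Mul(-14, Rational(1, 386)), Mul(Pow(Rational(6085, 36), Rational(1, 2)), Rational(1, 359))) = Add(Rational(-7, 193), Mul(Mul(Rational(1, 6), Pow(6085, Rational(1, 2))), Rational(1, 359))) = Add(Rational(-7, 193), Mul(Rational(1, 2154), Pow(6085, Rational(1, 2))))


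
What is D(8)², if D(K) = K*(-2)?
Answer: 256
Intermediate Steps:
D(K) = -2*K
D(8)² = (-2*8)² = (-16)² = 256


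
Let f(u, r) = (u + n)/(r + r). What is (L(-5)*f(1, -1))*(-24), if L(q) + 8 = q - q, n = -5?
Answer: 384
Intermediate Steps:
f(u, r) = (-5 + u)/(2*r) (f(u, r) = (u - 5)/(r + r) = (-5 + u)/((2*r)) = (-5 + u)*(1/(2*r)) = (-5 + u)/(2*r))
L(q) = -8 (L(q) = -8 + (q - q) = -8 + 0 = -8)
(L(-5)*f(1, -1))*(-24) = -4*(-5 + 1)/(-1)*(-24) = -4*(-1)*(-4)*(-24) = -8*2*(-24) = -16*(-24) = 384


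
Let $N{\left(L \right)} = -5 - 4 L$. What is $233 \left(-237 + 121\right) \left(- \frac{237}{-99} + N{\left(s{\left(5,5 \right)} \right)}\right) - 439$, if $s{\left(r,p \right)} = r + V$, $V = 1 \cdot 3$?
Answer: $\frac{30851489}{33} \approx 9.3489 \cdot 10^{5}$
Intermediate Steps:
$V = 3$
$s{\left(r,p \right)} = 3 + r$ ($s{\left(r,p \right)} = r + 3 = 3 + r$)
$233 \left(-237 + 121\right) \left(- \frac{237}{-99} + N{\left(s{\left(5,5 \right)} \right)}\right) - 439 = 233 \left(-237 + 121\right) \left(- \frac{237}{-99} - \left(5 + 4 \left(3 + 5\right)\right)\right) - 439 = 233 \left(- 116 \left(\left(-237\right) \left(- \frac{1}{99}\right) - 37\right)\right) - 439 = 233 \left(- 116 \left(\frac{79}{33} - 37\right)\right) - 439 = 233 \left(\left(-116\right) \left(- \frac{1142}{33}\right)\right) - 439 = 233 \cdot \frac{132472}{33} - 439 = \frac{30865976}{33} - 439 = \frac{30851489}{33}$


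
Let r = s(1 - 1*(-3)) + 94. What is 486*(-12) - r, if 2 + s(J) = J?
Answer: -5928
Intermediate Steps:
s(J) = -2 + J
r = 96 (r = (-2 + (1 - 1*(-3))) + 94 = (-2 + (1 + 3)) + 94 = (-2 + 4) + 94 = 2 + 94 = 96)
486*(-12) - r = 486*(-12) - 1*96 = -5832 - 96 = -5928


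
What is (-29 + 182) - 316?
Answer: -163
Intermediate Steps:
(-29 + 182) - 316 = 153 - 316 = -163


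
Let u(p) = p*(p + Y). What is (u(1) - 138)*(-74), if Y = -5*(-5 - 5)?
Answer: 6438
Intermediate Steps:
Y = 50 (Y = -5*(-10) = 50)
u(p) = p*(50 + p) (u(p) = p*(p + 50) = p*(50 + p))
(u(1) - 138)*(-74) = (1*(50 + 1) - 138)*(-74) = (1*51 - 138)*(-74) = (51 - 138)*(-74) = -87*(-74) = 6438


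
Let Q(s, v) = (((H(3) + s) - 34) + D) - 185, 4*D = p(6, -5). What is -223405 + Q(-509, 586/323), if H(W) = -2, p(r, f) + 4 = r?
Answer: -448269/2 ≈ -2.2413e+5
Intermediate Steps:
p(r, f) = -4 + r
D = 1/2 (D = (-4 + 6)/4 = (1/4)*2 = 1/2 ≈ 0.50000)
Q(s, v) = -441/2 + s (Q(s, v) = (((-2 + s) - 34) + 1/2) - 185 = ((-36 + s) + 1/2) - 185 = (-71/2 + s) - 185 = -441/2 + s)
-223405 + Q(-509, 586/323) = -223405 + (-441/2 - 509) = -223405 - 1459/2 = -448269/2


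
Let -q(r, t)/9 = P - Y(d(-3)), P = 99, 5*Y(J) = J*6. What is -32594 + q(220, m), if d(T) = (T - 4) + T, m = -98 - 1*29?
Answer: -33593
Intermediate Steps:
m = -127 (m = -98 - 29 = -127)
d(T) = -4 + 2*T (d(T) = (-4 + T) + T = -4 + 2*T)
Y(J) = 6*J/5 (Y(J) = (J*6)/5 = (6*J)/5 = 6*J/5)
q(r, t) = -999 (q(r, t) = -9*(99 - 6*(-4 + 2*(-3))/5) = -9*(99 - 6*(-4 - 6)/5) = -9*(99 - 6*(-10)/5) = -9*(99 - 1*(-12)) = -9*(99 + 12) = -9*111 = -999)
-32594 + q(220, m) = -32594 - 999 = -33593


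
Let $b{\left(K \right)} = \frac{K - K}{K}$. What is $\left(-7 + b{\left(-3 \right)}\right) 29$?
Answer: $-203$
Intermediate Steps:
$b{\left(K \right)} = 0$ ($b{\left(K \right)} = \frac{0}{K} = 0$)
$\left(-7 + b{\left(-3 \right)}\right) 29 = \left(-7 + 0\right) 29 = \left(-7\right) 29 = -203$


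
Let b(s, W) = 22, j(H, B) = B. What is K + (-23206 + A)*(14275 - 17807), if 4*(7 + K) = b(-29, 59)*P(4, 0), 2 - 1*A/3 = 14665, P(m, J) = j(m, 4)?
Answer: 237332755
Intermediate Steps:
P(m, J) = 4
A = -43989 (A = 6 - 3*14665 = 6 - 43995 = -43989)
K = 15 (K = -7 + (22*4)/4 = -7 + (1/4)*88 = -7 + 22 = 15)
K + (-23206 + A)*(14275 - 17807) = 15 + (-23206 - 43989)*(14275 - 17807) = 15 - 67195*(-3532) = 15 + 237332740 = 237332755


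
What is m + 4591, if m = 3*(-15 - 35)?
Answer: 4441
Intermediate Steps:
m = -150 (m = 3*(-50) = -150)
m + 4591 = -150 + 4591 = 4441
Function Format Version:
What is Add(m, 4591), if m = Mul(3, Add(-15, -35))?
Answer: 4441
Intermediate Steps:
m = -150 (m = Mul(3, -50) = -150)
Add(m, 4591) = Add(-150, 4591) = 4441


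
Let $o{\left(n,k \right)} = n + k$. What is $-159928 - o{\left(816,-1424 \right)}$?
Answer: $-159320$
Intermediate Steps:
$o{\left(n,k \right)} = k + n$
$-159928 - o{\left(816,-1424 \right)} = -159928 - \left(-1424 + 816\right) = -159928 - -608 = -159928 + 608 = -159320$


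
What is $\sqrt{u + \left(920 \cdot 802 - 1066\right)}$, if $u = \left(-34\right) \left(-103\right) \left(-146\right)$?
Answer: $\sqrt{225482} \approx 474.85$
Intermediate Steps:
$u = -511292$ ($u = 3502 \left(-146\right) = -511292$)
$\sqrt{u + \left(920 \cdot 802 - 1066\right)} = \sqrt{-511292 + \left(920 \cdot 802 - 1066\right)} = \sqrt{-511292 + \left(737840 - 1066\right)} = \sqrt{-511292 + 736774} = \sqrt{225482}$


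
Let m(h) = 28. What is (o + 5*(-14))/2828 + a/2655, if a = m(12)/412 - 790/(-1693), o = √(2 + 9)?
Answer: -2296050583/93521201490 + √11/2828 ≈ -0.023378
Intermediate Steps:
o = √11 ≈ 3.3166
a = 93221/174379 (a = 28/412 - 790/(-1693) = 28*(1/412) - 790*(-1/1693) = 7/103 + 790/1693 = 93221/174379 ≈ 0.53459)
(o + 5*(-14))/2828 + a/2655 = (√11 + 5*(-14))/2828 + (93221/174379)/2655 = (√11 - 70)*(1/2828) + (93221/174379)*(1/2655) = (-70 + √11)*(1/2828) + 93221/462976245 = (-5/202 + √11/2828) + 93221/462976245 = -2296050583/93521201490 + √11/2828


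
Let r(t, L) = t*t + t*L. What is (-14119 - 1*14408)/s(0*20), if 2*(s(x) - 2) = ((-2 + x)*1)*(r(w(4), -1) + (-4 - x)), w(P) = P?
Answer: 9509/2 ≈ 4754.5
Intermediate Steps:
r(t, L) = t**2 + L*t
s(x) = 2 + (-2 + x)*(8 - x)/2 (s(x) = 2 + (((-2 + x)*1)*(4*(-1 + 4) + (-4 - x)))/2 = 2 + ((-2 + x)*(4*3 + (-4 - x)))/2 = 2 + ((-2 + x)*(12 + (-4 - x)))/2 = 2 + ((-2 + x)*(8 - x))/2 = 2 + (-2 + x)*(8 - x)/2)
(-14119 - 1*14408)/s(0*20) = (-14119 - 1*14408)/(-6 + 5*(0*20) - (0*20)**2/2) = (-14119 - 14408)/(-6 + 5*0 - 1/2*0**2) = -28527/(-6 + 0 - 1/2*0) = -28527/(-6 + 0 + 0) = -28527/(-6) = -28527*(-1/6) = 9509/2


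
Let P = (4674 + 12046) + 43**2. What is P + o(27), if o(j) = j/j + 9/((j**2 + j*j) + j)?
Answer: 3064051/165 ≈ 18570.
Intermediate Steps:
P = 18569 (P = 16720 + 1849 = 18569)
o(j) = 1 + 9/(j + 2*j**2) (o(j) = 1 + 9/((j**2 + j**2) + j) = 1 + 9/(2*j**2 + j) = 1 + 9/(j + 2*j**2))
P + o(27) = 18569 + (9 + 27 + 2*27**2)/(27*(1 + 2*27)) = 18569 + (9 + 27 + 2*729)/(27*(1 + 54)) = 18569 + (1/27)*(9 + 27 + 1458)/55 = 18569 + (1/27)*(1/55)*1494 = 18569 + 166/165 = 3064051/165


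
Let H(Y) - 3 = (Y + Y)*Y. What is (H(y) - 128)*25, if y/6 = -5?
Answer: 41875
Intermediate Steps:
y = -30 (y = 6*(-5) = -30)
H(Y) = 3 + 2*Y² (H(Y) = 3 + (Y + Y)*Y = 3 + (2*Y)*Y = 3 + 2*Y²)
(H(y) - 128)*25 = ((3 + 2*(-30)²) - 128)*25 = ((3 + 2*900) - 128)*25 = ((3 + 1800) - 128)*25 = (1803 - 128)*25 = 1675*25 = 41875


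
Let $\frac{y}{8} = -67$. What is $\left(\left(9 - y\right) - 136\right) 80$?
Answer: $32720$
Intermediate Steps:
$y = -536$ ($y = 8 \left(-67\right) = -536$)
$\left(\left(9 - y\right) - 136\right) 80 = \left(\left(9 - -536\right) - 136\right) 80 = \left(\left(9 + 536\right) - 136\right) 80 = \left(545 - 136\right) 80 = 409 \cdot 80 = 32720$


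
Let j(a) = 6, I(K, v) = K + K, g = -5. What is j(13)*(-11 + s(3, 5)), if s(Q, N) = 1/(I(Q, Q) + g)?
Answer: -60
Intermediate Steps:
I(K, v) = 2*K
s(Q, N) = 1/(-5 + 2*Q) (s(Q, N) = 1/(2*Q - 5) = 1/(-5 + 2*Q))
j(13)*(-11 + s(3, 5)) = 6*(-11 + 1/(-5 + 2*3)) = 6*(-11 + 1/(-5 + 6)) = 6*(-11 + 1/1) = 6*(-11 + 1) = 6*(-10) = -60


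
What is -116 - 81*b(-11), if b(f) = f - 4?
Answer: 1099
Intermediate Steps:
b(f) = -4 + f
-116 - 81*b(-11) = -116 - 81*(-4 - 11) = -116 - 81*(-15) = -116 + 1215 = 1099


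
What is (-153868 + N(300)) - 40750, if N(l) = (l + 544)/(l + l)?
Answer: -29192489/150 ≈ -1.9462e+5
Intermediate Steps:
N(l) = (544 + l)/(2*l) (N(l) = (544 + l)/((2*l)) = (544 + l)*(1/(2*l)) = (544 + l)/(2*l))
(-153868 + N(300)) - 40750 = (-153868 + (½)*(544 + 300)/300) - 40750 = (-153868 + (½)*(1/300)*844) - 40750 = (-153868 + 211/150) - 40750 = -23079989/150 - 40750 = -29192489/150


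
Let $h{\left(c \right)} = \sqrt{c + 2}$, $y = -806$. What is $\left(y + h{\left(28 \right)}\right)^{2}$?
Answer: $\left(806 - \sqrt{30}\right)^{2} \approx 6.4084 \cdot 10^{5}$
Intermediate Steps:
$h{\left(c \right)} = \sqrt{2 + c}$
$\left(y + h{\left(28 \right)}\right)^{2} = \left(-806 + \sqrt{2 + 28}\right)^{2} = \left(-806 + \sqrt{30}\right)^{2}$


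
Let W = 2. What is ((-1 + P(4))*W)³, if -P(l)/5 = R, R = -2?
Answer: 5832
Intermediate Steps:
P(l) = 10 (P(l) = -5*(-2) = 10)
((-1 + P(4))*W)³ = ((-1 + 10)*2)³ = (9*2)³ = 18³ = 5832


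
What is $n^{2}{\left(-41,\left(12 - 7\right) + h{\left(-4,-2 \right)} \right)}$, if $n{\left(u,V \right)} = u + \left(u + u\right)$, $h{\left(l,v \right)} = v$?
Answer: $15129$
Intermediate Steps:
$n{\left(u,V \right)} = 3 u$ ($n{\left(u,V \right)} = u + 2 u = 3 u$)
$n^{2}{\left(-41,\left(12 - 7\right) + h{\left(-4,-2 \right)} \right)} = \left(3 \left(-41\right)\right)^{2} = \left(-123\right)^{2} = 15129$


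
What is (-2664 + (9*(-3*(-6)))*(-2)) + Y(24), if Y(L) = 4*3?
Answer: -2976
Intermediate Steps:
Y(L) = 12
(-2664 + (9*(-3*(-6)))*(-2)) + Y(24) = (-2664 + (9*(-3*(-6)))*(-2)) + 12 = (-2664 + (9*18)*(-2)) + 12 = (-2664 + 162*(-2)) + 12 = (-2664 - 324) + 12 = -2988 + 12 = -2976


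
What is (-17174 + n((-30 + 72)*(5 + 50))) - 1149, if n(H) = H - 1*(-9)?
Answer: -16004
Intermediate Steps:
n(H) = 9 + H (n(H) = H + 9 = 9 + H)
(-17174 + n((-30 + 72)*(5 + 50))) - 1149 = (-17174 + (9 + (-30 + 72)*(5 + 50))) - 1149 = (-17174 + (9 + 42*55)) - 1149 = (-17174 + (9 + 2310)) - 1149 = (-17174 + 2319) - 1149 = -14855 - 1149 = -16004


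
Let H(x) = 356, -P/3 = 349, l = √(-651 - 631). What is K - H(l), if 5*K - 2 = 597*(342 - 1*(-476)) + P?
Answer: 485521/5 ≈ 97104.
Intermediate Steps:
l = I*√1282 (l = √(-1282) = I*√1282 ≈ 35.805*I)
P = -1047 (P = -3*349 = -1047)
K = 487301/5 (K = ⅖ + (597*(342 - 1*(-476)) - 1047)/5 = ⅖ + (597*(342 + 476) - 1047)/5 = ⅖ + (597*818 - 1047)/5 = ⅖ + (488346 - 1047)/5 = ⅖ + (⅕)*487299 = ⅖ + 487299/5 = 487301/5 ≈ 97460.)
K - H(l) = 487301/5 - 1*356 = 487301/5 - 356 = 485521/5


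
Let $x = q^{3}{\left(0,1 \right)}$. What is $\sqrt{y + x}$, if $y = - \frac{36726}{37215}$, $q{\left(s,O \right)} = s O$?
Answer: $\frac{i \sqrt{151862010}}{12405} \approx 0.99341 i$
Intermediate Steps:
$q{\left(s,O \right)} = O s$
$x = 0$ ($x = \left(1 \cdot 0\right)^{3} = 0^{3} = 0$)
$y = - \frac{12242}{12405}$ ($y = \left(-36726\right) \frac{1}{37215} = - \frac{12242}{12405} \approx -0.98686$)
$\sqrt{y + x} = \sqrt{- \frac{12242}{12405} + 0} = \sqrt{- \frac{12242}{12405}} = \frac{i \sqrt{151862010}}{12405}$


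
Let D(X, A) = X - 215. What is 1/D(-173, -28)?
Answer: -1/388 ≈ -0.0025773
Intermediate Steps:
D(X, A) = -215 + X
1/D(-173, -28) = 1/(-215 - 173) = 1/(-388) = -1/388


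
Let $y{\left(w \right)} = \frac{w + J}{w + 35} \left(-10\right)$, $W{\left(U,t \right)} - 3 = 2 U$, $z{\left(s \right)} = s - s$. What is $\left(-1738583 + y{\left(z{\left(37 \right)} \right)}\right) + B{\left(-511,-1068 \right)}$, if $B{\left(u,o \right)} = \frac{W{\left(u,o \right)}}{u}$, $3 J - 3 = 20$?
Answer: $- \frac{380749720}{219} \approx -1.7386 \cdot 10^{6}$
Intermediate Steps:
$J = \frac{23}{3}$ ($J = 1 + \frac{1}{3} \cdot 20 = 1 + \frac{20}{3} = \frac{23}{3} \approx 7.6667$)
$z{\left(s \right)} = 0$
$W{\left(U,t \right)} = 3 + 2 U$
$y{\left(w \right)} = - \frac{10 \left(\frac{23}{3} + w\right)}{35 + w}$ ($y{\left(w \right)} = \frac{w + \frac{23}{3}}{w + 35} \left(-10\right) = \frac{\frac{23}{3} + w}{35 + w} \left(-10\right) = - \frac{10 \left(\frac{23}{3} + w\right)}{35 + w}$)
$B{\left(u,o \right)} = \frac{3 + 2 u}{u}$
$\left(-1738583 + y{\left(z{\left(37 \right)} \right)}\right) + B{\left(-511,-1068 \right)} = \left(-1738583 + \frac{10 \left(-23 - 0\right)}{3 \left(35 + 0\right)}\right) + \left(2 + \frac{3}{-511}\right) = \left(-1738583 + \frac{10 \left(-23 + 0\right)}{3 \cdot 35}\right) + \left(2 + 3 \left(- \frac{1}{511}\right)\right) = \left(-1738583 + \frac{10}{3} \cdot \frac{1}{35} \left(-23\right)\right) + \left(2 - \frac{3}{511}\right) = \left(-1738583 - \frac{46}{21}\right) + \frac{1019}{511} = - \frac{36510289}{21} + \frac{1019}{511} = - \frac{380749720}{219}$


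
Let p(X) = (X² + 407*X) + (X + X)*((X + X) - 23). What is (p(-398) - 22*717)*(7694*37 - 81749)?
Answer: 128366391672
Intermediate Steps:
p(X) = X² + 407*X + 2*X*(-23 + 2*X) (p(X) = (X² + 407*X) + (2*X)*(2*X - 23) = (X² + 407*X) + (2*X)*(-23 + 2*X) = (X² + 407*X) + 2*X*(-23 + 2*X) = X² + 407*X + 2*X*(-23 + 2*X))
(p(-398) - 22*717)*(7694*37 - 81749) = (-398*(361 + 5*(-398)) - 22*717)*(7694*37 - 81749) = (-398*(361 - 1990) - 15774)*(284678 - 81749) = (-398*(-1629) - 15774)*202929 = (648342 - 15774)*202929 = 632568*202929 = 128366391672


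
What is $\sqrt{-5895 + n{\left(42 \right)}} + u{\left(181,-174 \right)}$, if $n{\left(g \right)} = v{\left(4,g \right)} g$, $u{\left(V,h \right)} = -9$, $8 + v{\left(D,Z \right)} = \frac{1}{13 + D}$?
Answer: $-9 + \frac{3 i \sqrt{200005}}{17} \approx -9.0 + 78.921 i$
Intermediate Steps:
$v{\left(D,Z \right)} = -8 + \frac{1}{13 + D}$
$n{\left(g \right)} = - \frac{135 g}{17}$ ($n{\left(g \right)} = \frac{-103 - 32}{13 + 4} g = \frac{-103 - 32}{17} g = \frac{1}{17} \left(-135\right) g = - \frac{135 g}{17}$)
$\sqrt{-5895 + n{\left(42 \right)}} + u{\left(181,-174 \right)} = \sqrt{-5895 - \frac{5670}{17}} - 9 = \sqrt{- \frac{105885}{17}} - 9 = \frac{3 i \sqrt{200005}}{17} - 9 = -9 + \frac{3 i \sqrt{200005}}{17}$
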